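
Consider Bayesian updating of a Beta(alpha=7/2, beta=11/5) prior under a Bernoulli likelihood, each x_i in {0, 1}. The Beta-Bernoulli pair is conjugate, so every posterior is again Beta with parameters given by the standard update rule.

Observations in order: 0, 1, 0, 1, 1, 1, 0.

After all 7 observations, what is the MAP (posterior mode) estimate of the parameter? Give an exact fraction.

obs 1: x=0 → posterior Beta(7/2, 16/5)
obs 2: x=1 → posterior Beta(9/2, 16/5)
obs 3: x=0 → posterior Beta(9/2, 21/5)
obs 4: x=1 → posterior Beta(11/2, 21/5)
obs 5: x=1 → posterior Beta(13/2, 21/5)
obs 6: x=1 → posterior Beta(15/2, 21/5)
obs 7: x=0 → posterior Beta(15/2, 26/5)

65/107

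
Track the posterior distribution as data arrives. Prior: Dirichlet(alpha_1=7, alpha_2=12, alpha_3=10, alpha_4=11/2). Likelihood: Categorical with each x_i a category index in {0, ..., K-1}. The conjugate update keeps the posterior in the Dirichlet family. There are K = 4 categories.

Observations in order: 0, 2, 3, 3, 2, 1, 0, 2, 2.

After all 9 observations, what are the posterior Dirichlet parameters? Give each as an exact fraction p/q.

alpha_1=9, alpha_2=13, alpha_3=14, alpha_4=15/2

obs 1: x=0 → posterior Dirichlet(8, 12, 10, 11/2)
obs 2: x=2 → posterior Dirichlet(8, 12, 11, 11/2)
obs 3: x=3 → posterior Dirichlet(8, 12, 11, 13/2)
obs 4: x=3 → posterior Dirichlet(8, 12, 11, 15/2)
obs 5: x=2 → posterior Dirichlet(8, 12, 12, 15/2)
obs 6: x=1 → posterior Dirichlet(8, 13, 12, 15/2)
obs 7: x=0 → posterior Dirichlet(9, 13, 12, 15/2)
obs 8: x=2 → posterior Dirichlet(9, 13, 13, 15/2)
obs 9: x=2 → posterior Dirichlet(9, 13, 14, 15/2)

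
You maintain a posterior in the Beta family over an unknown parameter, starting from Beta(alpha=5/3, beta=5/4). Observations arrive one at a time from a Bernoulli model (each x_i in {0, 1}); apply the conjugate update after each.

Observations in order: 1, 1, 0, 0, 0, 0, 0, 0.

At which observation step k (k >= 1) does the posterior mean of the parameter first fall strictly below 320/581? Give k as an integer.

k = 4

obs 1: x=1 → posterior Beta(8/3, 5/4)
obs 2: x=1 → posterior Beta(11/3, 5/4)
obs 3: x=0 → posterior Beta(11/3, 9/4)
obs 4: x=0 → posterior Beta(11/3, 13/4)
obs 5: x=0 → posterior Beta(11/3, 17/4)
obs 6: x=0 → posterior Beta(11/3, 21/4)
obs 7: x=0 → posterior Beta(11/3, 25/4)
obs 8: x=0 → posterior Beta(11/3, 29/4)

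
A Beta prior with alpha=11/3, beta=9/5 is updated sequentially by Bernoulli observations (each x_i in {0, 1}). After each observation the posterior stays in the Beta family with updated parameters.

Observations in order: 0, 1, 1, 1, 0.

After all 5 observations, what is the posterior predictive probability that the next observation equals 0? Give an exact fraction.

obs 1: x=0 → posterior Beta(11/3, 14/5)
obs 2: x=1 → posterior Beta(14/3, 14/5)
obs 3: x=1 → posterior Beta(17/3, 14/5)
obs 4: x=1 → posterior Beta(20/3, 14/5)
obs 5: x=0 → posterior Beta(20/3, 19/5)

57/157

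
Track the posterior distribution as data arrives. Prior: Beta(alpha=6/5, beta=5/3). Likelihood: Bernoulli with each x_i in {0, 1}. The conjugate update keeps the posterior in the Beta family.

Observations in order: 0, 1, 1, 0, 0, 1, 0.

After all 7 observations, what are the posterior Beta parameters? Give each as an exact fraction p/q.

alpha=21/5, beta=17/3

obs 1: x=0 → posterior Beta(6/5, 8/3)
obs 2: x=1 → posterior Beta(11/5, 8/3)
obs 3: x=1 → posterior Beta(16/5, 8/3)
obs 4: x=0 → posterior Beta(16/5, 11/3)
obs 5: x=0 → posterior Beta(16/5, 14/3)
obs 6: x=1 → posterior Beta(21/5, 14/3)
obs 7: x=0 → posterior Beta(21/5, 17/3)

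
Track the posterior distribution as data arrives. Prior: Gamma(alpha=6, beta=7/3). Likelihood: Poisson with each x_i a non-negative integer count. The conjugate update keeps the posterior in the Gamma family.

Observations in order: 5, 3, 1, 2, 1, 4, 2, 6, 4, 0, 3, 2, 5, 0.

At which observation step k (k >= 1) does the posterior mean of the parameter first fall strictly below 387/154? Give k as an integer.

k = 5

obs 1: x=5 → posterior Gamma(11, 10/3)
obs 2: x=3 → posterior Gamma(14, 13/3)
obs 3: x=1 → posterior Gamma(15, 16/3)
obs 4: x=2 → posterior Gamma(17, 19/3)
obs 5: x=1 → posterior Gamma(18, 22/3)
obs 6: x=4 → posterior Gamma(22, 25/3)
obs 7: x=2 → posterior Gamma(24, 28/3)
obs 8: x=6 → posterior Gamma(30, 31/3)
obs 9: x=4 → posterior Gamma(34, 34/3)
obs 10: x=0 → posterior Gamma(34, 37/3)
obs 11: x=3 → posterior Gamma(37, 40/3)
obs 12: x=2 → posterior Gamma(39, 43/3)
obs 13: x=5 → posterior Gamma(44, 46/3)
obs 14: x=0 → posterior Gamma(44, 49/3)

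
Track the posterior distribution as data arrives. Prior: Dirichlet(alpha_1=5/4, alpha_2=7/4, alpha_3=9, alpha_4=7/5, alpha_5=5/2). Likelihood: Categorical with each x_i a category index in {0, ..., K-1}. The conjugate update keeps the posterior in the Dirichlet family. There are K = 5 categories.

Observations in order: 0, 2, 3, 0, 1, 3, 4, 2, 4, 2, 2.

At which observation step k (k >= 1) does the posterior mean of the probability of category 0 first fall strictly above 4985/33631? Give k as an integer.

k = 4

obs 1: x=0 → posterior Dirichlet(9/4, 7/4, 9, 7/5, 5/2)
obs 2: x=2 → posterior Dirichlet(9/4, 7/4, 10, 7/5, 5/2)
obs 3: x=3 → posterior Dirichlet(9/4, 7/4, 10, 12/5, 5/2)
obs 4: x=0 → posterior Dirichlet(13/4, 7/4, 10, 12/5, 5/2)
obs 5: x=1 → posterior Dirichlet(13/4, 11/4, 10, 12/5, 5/2)
obs 6: x=3 → posterior Dirichlet(13/4, 11/4, 10, 17/5, 5/2)
obs 7: x=4 → posterior Dirichlet(13/4, 11/4, 10, 17/5, 7/2)
obs 8: x=2 → posterior Dirichlet(13/4, 11/4, 11, 17/5, 7/2)
obs 9: x=4 → posterior Dirichlet(13/4, 11/4, 11, 17/5, 9/2)
obs 10: x=2 → posterior Dirichlet(13/4, 11/4, 12, 17/5, 9/2)
obs 11: x=2 → posterior Dirichlet(13/4, 11/4, 13, 17/5, 9/2)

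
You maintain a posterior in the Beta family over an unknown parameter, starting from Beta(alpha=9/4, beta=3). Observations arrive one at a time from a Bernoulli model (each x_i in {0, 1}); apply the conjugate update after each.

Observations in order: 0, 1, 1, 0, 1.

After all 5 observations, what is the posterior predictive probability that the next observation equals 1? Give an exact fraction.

obs 1: x=0 → posterior Beta(9/4, 4)
obs 2: x=1 → posterior Beta(13/4, 4)
obs 3: x=1 → posterior Beta(17/4, 4)
obs 4: x=0 → posterior Beta(17/4, 5)
obs 5: x=1 → posterior Beta(21/4, 5)

21/41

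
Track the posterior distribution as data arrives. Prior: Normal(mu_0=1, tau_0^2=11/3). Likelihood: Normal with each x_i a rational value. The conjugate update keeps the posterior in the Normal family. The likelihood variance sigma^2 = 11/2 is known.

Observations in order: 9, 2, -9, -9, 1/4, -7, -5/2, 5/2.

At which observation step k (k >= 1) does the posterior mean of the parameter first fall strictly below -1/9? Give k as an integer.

k = 4

obs 1: x=9 → posterior Normal(21/5, 11/5)
obs 2: x=2 → posterior Normal(25/7, 11/7)
obs 3: x=-9 → posterior Normal(7/9, 11/9)
obs 4: x=-9 → posterior Normal(-1, 1)
obs 5: x=1/4 → posterior Normal(-21/26, 11/13)
obs 6: x=-7 → posterior Normal(-49/30, 11/15)
obs 7: x=-5/2 → posterior Normal(-59/34, 11/17)
obs 8: x=5/2 → posterior Normal(-49/38, 11/19)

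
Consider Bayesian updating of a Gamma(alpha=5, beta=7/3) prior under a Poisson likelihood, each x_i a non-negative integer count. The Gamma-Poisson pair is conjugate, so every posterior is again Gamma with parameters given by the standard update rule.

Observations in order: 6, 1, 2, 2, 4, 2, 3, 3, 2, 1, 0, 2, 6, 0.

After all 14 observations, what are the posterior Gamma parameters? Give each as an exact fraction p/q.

obs 1: x=6 → posterior Gamma(11, 10/3)
obs 2: x=1 → posterior Gamma(12, 13/3)
obs 3: x=2 → posterior Gamma(14, 16/3)
obs 4: x=2 → posterior Gamma(16, 19/3)
obs 5: x=4 → posterior Gamma(20, 22/3)
obs 6: x=2 → posterior Gamma(22, 25/3)
obs 7: x=3 → posterior Gamma(25, 28/3)
obs 8: x=3 → posterior Gamma(28, 31/3)
obs 9: x=2 → posterior Gamma(30, 34/3)
obs 10: x=1 → posterior Gamma(31, 37/3)
obs 11: x=0 → posterior Gamma(31, 40/3)
obs 12: x=2 → posterior Gamma(33, 43/3)
obs 13: x=6 → posterior Gamma(39, 46/3)
obs 14: x=0 → posterior Gamma(39, 49/3)

alpha=39, beta=49/3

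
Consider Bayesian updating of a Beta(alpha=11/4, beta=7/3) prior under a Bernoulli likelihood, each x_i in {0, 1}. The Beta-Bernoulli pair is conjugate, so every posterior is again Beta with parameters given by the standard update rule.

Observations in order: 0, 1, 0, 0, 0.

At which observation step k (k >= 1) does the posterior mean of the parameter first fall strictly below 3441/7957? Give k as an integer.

obs 1: x=0 → posterior Beta(11/4, 10/3)
obs 2: x=1 → posterior Beta(15/4, 10/3)
obs 3: x=0 → posterior Beta(15/4, 13/3)
obs 4: x=0 → posterior Beta(15/4, 16/3)
obs 5: x=0 → posterior Beta(15/4, 19/3)

k = 4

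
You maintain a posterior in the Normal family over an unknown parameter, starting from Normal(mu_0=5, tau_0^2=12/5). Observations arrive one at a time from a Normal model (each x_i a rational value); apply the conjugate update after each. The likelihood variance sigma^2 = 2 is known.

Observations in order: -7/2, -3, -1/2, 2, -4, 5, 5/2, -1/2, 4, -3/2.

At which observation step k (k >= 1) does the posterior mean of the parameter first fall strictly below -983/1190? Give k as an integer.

obs 1: x=-7/2 → posterior Normal(4/11, 12/11)
obs 2: x=-3 → posterior Normal(-14/17, 12/17)
obs 3: x=-1/2 → posterior Normal(-17/23, 12/23)
obs 4: x=2 → posterior Normal(-5/29, 12/29)
obs 5: x=-4 → posterior Normal(-29/35, 12/35)
obs 6: x=5 → posterior Normal(1/41, 12/41)
obs 7: x=5/2 → posterior Normal(16/47, 12/47)
obs 8: x=-1/2 → posterior Normal(13/53, 12/53)
obs 9: x=4 → posterior Normal(37/59, 12/59)
obs 10: x=-3/2 → posterior Normal(28/65, 12/65)

k = 5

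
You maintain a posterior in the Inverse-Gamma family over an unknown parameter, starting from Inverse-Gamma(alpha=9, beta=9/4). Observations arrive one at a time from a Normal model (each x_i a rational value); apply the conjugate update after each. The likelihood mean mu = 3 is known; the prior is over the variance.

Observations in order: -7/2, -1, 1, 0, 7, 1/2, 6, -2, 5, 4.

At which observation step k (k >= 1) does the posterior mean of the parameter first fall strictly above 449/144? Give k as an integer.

obs 1: x=-7/2 → posterior Inverse-Gamma(19/2, 187/8)
obs 2: x=-1 → posterior Inverse-Gamma(10, 251/8)
obs 3: x=1 → posterior Inverse-Gamma(21/2, 267/8)
obs 4: x=0 → posterior Inverse-Gamma(11, 303/8)
obs 5: x=7 → posterior Inverse-Gamma(23/2, 367/8)
obs 6: x=1/2 → posterior Inverse-Gamma(12, 49)
obs 7: x=6 → posterior Inverse-Gamma(25/2, 107/2)
obs 8: x=-2 → posterior Inverse-Gamma(13, 66)
obs 9: x=5 → posterior Inverse-Gamma(27/2, 68)
obs 10: x=4 → posterior Inverse-Gamma(14, 137/2)

k = 2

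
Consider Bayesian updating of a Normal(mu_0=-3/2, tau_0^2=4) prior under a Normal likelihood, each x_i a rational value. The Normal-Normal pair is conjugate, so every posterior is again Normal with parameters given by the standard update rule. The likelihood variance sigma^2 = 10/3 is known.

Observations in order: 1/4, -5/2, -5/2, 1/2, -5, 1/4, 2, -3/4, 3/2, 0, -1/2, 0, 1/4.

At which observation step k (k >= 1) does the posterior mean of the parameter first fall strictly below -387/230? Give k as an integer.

obs 1: x=1/4 → posterior Normal(-6/11, 20/11)
obs 2: x=-5/2 → posterior Normal(-21/17, 20/17)
obs 3: x=-5/2 → posterior Normal(-36/23, 20/23)
obs 4: x=1/2 → posterior Normal(-33/29, 20/29)
obs 5: x=-5 → posterior Normal(-9/5, 4/7)
obs 6: x=1/4 → posterior Normal(-3/2, 20/41)
obs 7: x=2 → posterior Normal(-99/94, 20/47)
obs 8: x=-3/4 → posterior Normal(-54/53, 20/53)
obs 9: x=3/2 → posterior Normal(-45/59, 20/59)
obs 10: x=0 → posterior Normal(-9/13, 4/13)
obs 11: x=-1/2 → posterior Normal(-48/71, 20/71)
obs 12: x=0 → posterior Normal(-48/77, 20/77)
obs 13: x=1/4 → posterior Normal(-93/166, 20/83)

k = 5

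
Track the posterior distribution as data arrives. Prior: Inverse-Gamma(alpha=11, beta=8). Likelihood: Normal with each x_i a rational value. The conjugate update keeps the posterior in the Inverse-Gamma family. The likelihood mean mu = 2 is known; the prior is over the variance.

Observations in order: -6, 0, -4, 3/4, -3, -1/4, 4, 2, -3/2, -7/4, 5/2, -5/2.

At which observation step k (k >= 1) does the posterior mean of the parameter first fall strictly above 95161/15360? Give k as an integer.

obs 1: x=-6 → posterior Inverse-Gamma(23/2, 40)
obs 2: x=0 → posterior Inverse-Gamma(12, 42)
obs 3: x=-4 → posterior Inverse-Gamma(25/2, 60)
obs 4: x=3/4 → posterior Inverse-Gamma(13, 1945/32)
obs 5: x=-3 → posterior Inverse-Gamma(27/2, 2345/32)
obs 6: x=-1/4 → posterior Inverse-Gamma(14, 1213/16)
obs 7: x=4 → posterior Inverse-Gamma(29/2, 1245/16)
obs 8: x=2 → posterior Inverse-Gamma(15, 1245/16)
obs 9: x=-3/2 → posterior Inverse-Gamma(31/2, 1343/16)
obs 10: x=-7/4 → posterior Inverse-Gamma(16, 2911/32)
obs 11: x=5/2 → posterior Inverse-Gamma(33/2, 2915/32)
obs 12: x=-5/2 → posterior Inverse-Gamma(17, 3239/32)

k = 12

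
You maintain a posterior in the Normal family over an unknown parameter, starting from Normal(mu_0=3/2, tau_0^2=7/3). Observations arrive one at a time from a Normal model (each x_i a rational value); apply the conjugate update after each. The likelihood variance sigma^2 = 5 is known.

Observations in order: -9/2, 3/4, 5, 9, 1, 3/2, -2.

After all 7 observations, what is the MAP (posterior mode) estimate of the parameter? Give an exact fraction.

obs 1: x=-9/2 → posterior Normal(-9/22, 35/22)
obs 2: x=3/4 → posterior Normal(-15/116, 35/29)
obs 3: x=5 → posterior Normal(125/144, 35/36)
obs 4: x=9 → posterior Normal(377/172, 35/43)
obs 5: x=1 → posterior Normal(81/40, 7/10)
obs 6: x=3/2 → posterior Normal(149/76, 35/57)
obs 7: x=-2 → posterior Normal(391/256, 35/64)

391/256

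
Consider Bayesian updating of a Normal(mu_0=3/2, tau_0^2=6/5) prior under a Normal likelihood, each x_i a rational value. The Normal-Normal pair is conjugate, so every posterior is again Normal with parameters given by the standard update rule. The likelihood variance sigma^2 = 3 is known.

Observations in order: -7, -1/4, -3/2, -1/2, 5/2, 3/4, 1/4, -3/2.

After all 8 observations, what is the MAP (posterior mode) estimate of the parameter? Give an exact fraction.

-1/3

obs 1: x=-7 → posterior Normal(-13/14, 6/7)
obs 2: x=-1/4 → posterior Normal(-7/9, 2/3)
obs 3: x=-3/2 → posterior Normal(-10/11, 6/11)
obs 4: x=-1/2 → posterior Normal(-11/13, 6/13)
obs 5: x=5/2 → posterior Normal(-2/5, 2/5)
obs 6: x=3/4 → posterior Normal(-9/34, 6/17)
obs 7: x=1/4 → posterior Normal(-4/19, 6/19)
obs 8: x=-3/2 → posterior Normal(-1/3, 2/7)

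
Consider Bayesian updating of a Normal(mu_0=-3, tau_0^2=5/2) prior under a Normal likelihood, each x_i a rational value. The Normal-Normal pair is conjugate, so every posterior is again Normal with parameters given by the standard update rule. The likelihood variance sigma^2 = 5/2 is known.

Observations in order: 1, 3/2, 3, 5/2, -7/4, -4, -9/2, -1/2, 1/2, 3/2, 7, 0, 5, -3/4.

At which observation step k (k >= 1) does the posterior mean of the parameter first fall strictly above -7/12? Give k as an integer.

k = 2

obs 1: x=1 → posterior Normal(-1, 5/4)
obs 2: x=3/2 → posterior Normal(-1/6, 5/6)
obs 3: x=3 → posterior Normal(5/8, 5/8)
obs 4: x=5/2 → posterior Normal(1, 1/2)
obs 5: x=-7/4 → posterior Normal(13/24, 5/12)
obs 6: x=-4 → posterior Normal(-3/28, 5/14)
obs 7: x=-9/2 → posterior Normal(-21/32, 5/16)
obs 8: x=-1/2 → posterior Normal(-23/36, 5/18)
obs 9: x=1/2 → posterior Normal(-21/40, 1/4)
obs 10: x=3/2 → posterior Normal(-15/44, 5/22)
obs 11: x=7 → posterior Normal(13/48, 5/24)
obs 12: x=0 → posterior Normal(1/4, 5/26)
obs 13: x=5 → posterior Normal(33/56, 5/28)
obs 14: x=-3/4 → posterior Normal(1/2, 1/6)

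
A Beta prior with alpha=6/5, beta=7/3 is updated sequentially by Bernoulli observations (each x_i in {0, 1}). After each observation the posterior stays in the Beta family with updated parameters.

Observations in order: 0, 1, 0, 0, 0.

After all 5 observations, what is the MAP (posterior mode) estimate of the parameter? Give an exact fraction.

9/49

obs 1: x=0 → posterior Beta(6/5, 10/3)
obs 2: x=1 → posterior Beta(11/5, 10/3)
obs 3: x=0 → posterior Beta(11/5, 13/3)
obs 4: x=0 → posterior Beta(11/5, 16/3)
obs 5: x=0 → posterior Beta(11/5, 19/3)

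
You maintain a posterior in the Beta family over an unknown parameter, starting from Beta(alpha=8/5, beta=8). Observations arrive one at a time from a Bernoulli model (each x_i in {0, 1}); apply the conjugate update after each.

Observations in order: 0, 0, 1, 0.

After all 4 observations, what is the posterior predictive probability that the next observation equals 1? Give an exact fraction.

13/68

obs 1: x=0 → posterior Beta(8/5, 9)
obs 2: x=0 → posterior Beta(8/5, 10)
obs 3: x=1 → posterior Beta(13/5, 10)
obs 4: x=0 → posterior Beta(13/5, 11)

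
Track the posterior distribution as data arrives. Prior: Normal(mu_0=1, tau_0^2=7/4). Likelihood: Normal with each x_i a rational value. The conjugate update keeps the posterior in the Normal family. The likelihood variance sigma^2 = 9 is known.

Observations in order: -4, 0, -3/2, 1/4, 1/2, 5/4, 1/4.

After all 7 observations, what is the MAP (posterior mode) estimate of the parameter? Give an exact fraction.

obs 1: x=-4 → posterior Normal(8/43, 63/43)
obs 2: x=0 → posterior Normal(4/25, 63/50)
obs 3: x=-3/2 → posterior Normal(-5/114, 21/19)
obs 4: x=1/4 → posterior Normal(-3/256, 63/64)
obs 5: x=1/2 → posterior Normal(11/284, 63/71)
obs 6: x=5/4 → posterior Normal(23/156, 21/26)
obs 7: x=1/4 → posterior Normal(53/340, 63/85)

53/340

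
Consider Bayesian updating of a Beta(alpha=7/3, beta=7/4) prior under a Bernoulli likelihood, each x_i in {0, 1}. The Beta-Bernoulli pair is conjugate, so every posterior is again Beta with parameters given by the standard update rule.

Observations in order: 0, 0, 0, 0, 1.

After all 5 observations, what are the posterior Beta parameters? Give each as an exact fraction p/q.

obs 1: x=0 → posterior Beta(7/3, 11/4)
obs 2: x=0 → posterior Beta(7/3, 15/4)
obs 3: x=0 → posterior Beta(7/3, 19/4)
obs 4: x=0 → posterior Beta(7/3, 23/4)
obs 5: x=1 → posterior Beta(10/3, 23/4)

alpha=10/3, beta=23/4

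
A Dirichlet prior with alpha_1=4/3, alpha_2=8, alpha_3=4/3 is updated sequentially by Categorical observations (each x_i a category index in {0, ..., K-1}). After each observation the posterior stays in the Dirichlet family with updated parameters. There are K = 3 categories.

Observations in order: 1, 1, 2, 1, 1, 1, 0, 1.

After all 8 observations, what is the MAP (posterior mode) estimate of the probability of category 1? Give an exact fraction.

39/47

obs 1: x=1 → posterior Dirichlet(4/3, 9, 4/3)
obs 2: x=1 → posterior Dirichlet(4/3, 10, 4/3)
obs 3: x=2 → posterior Dirichlet(4/3, 10, 7/3)
obs 4: x=1 → posterior Dirichlet(4/3, 11, 7/3)
obs 5: x=1 → posterior Dirichlet(4/3, 12, 7/3)
obs 6: x=1 → posterior Dirichlet(4/3, 13, 7/3)
obs 7: x=0 → posterior Dirichlet(7/3, 13, 7/3)
obs 8: x=1 → posterior Dirichlet(7/3, 14, 7/3)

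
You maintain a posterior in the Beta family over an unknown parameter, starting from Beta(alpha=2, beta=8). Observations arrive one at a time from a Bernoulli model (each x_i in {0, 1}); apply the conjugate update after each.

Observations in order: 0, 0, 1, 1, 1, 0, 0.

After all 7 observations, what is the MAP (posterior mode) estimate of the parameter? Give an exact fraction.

obs 1: x=0 → posterior Beta(2, 9)
obs 2: x=0 → posterior Beta(2, 10)
obs 3: x=1 → posterior Beta(3, 10)
obs 4: x=1 → posterior Beta(4, 10)
obs 5: x=1 → posterior Beta(5, 10)
obs 6: x=0 → posterior Beta(5, 11)
obs 7: x=0 → posterior Beta(5, 12)

4/15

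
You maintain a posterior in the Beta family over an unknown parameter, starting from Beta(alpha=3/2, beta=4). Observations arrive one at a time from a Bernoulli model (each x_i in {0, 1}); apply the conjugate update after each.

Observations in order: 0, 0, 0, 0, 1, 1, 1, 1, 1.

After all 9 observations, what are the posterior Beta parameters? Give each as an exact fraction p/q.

alpha=13/2, beta=8

obs 1: x=0 → posterior Beta(3/2, 5)
obs 2: x=0 → posterior Beta(3/2, 6)
obs 3: x=0 → posterior Beta(3/2, 7)
obs 4: x=0 → posterior Beta(3/2, 8)
obs 5: x=1 → posterior Beta(5/2, 8)
obs 6: x=1 → posterior Beta(7/2, 8)
obs 7: x=1 → posterior Beta(9/2, 8)
obs 8: x=1 → posterior Beta(11/2, 8)
obs 9: x=1 → posterior Beta(13/2, 8)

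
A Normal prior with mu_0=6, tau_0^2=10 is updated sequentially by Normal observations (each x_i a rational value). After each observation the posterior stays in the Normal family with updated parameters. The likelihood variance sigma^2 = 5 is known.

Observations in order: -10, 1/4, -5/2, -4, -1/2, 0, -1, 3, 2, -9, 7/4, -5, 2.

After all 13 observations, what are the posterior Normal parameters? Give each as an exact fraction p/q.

mu_0=-40/27, tau_0^2=10/27

obs 1: x=-10 → posterior Normal(-14/3, 10/3)
obs 2: x=1/4 → posterior Normal(-27/10, 2)
obs 3: x=-5/2 → posterior Normal(-37/14, 10/7)
obs 4: x=-4 → posterior Normal(-53/18, 10/9)
obs 5: x=-1/2 → posterior Normal(-5/2, 10/11)
obs 6: x=0 → posterior Normal(-55/26, 10/13)
obs 7: x=-1 → posterior Normal(-59/30, 2/3)
obs 8: x=3 → posterior Normal(-47/34, 10/17)
obs 9: x=2 → posterior Normal(-39/38, 10/19)
obs 10: x=-9 → posterior Normal(-25/14, 10/21)
obs 11: x=7/4 → posterior Normal(-34/23, 10/23)
obs 12: x=-5 → posterior Normal(-44/25, 2/5)
obs 13: x=2 → posterior Normal(-40/27, 10/27)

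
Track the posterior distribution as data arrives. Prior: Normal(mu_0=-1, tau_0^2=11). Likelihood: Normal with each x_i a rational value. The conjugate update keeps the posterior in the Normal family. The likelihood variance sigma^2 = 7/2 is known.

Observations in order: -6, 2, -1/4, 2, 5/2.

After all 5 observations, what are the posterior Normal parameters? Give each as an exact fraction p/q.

mu_0=-1/78, tau_0^2=77/117

obs 1: x=-6 → posterior Normal(-139/29, 77/29)
obs 2: x=2 → posterior Normal(-95/51, 77/51)
obs 3: x=-1/4 → posterior Normal(-201/146, 77/73)
obs 4: x=2 → posterior Normal(-113/190, 77/95)
obs 5: x=5/2 → posterior Normal(-1/78, 77/117)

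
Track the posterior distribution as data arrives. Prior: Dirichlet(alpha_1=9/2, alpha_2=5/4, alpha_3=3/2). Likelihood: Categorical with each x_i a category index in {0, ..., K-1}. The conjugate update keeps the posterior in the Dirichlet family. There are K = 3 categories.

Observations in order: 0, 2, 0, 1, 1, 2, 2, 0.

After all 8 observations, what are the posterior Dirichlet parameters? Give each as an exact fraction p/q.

alpha_1=15/2, alpha_2=13/4, alpha_3=9/2

obs 1: x=0 → posterior Dirichlet(11/2, 5/4, 3/2)
obs 2: x=2 → posterior Dirichlet(11/2, 5/4, 5/2)
obs 3: x=0 → posterior Dirichlet(13/2, 5/4, 5/2)
obs 4: x=1 → posterior Dirichlet(13/2, 9/4, 5/2)
obs 5: x=1 → posterior Dirichlet(13/2, 13/4, 5/2)
obs 6: x=2 → posterior Dirichlet(13/2, 13/4, 7/2)
obs 7: x=2 → posterior Dirichlet(13/2, 13/4, 9/2)
obs 8: x=0 → posterior Dirichlet(15/2, 13/4, 9/2)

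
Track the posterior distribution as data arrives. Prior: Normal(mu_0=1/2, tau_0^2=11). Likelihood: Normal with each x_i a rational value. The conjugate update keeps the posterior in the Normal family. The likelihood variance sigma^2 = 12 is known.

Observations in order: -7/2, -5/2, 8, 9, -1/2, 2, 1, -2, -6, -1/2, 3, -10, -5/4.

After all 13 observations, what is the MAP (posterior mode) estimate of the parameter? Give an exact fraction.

-119/620

obs 1: x=-7/2 → posterior Normal(-65/46, 132/23)
obs 2: x=-5/2 → posterior Normal(-30/17, 66/17)
obs 3: x=8 → posterior Normal(28/45, 44/15)
obs 4: x=9 → posterior Normal(127/56, 33/14)
obs 5: x=-1/2 → posterior Normal(243/134, 132/67)
obs 6: x=2 → posterior Normal(287/156, 22/13)
obs 7: x=1 → posterior Normal(309/178, 132/89)
obs 8: x=-2 → posterior Normal(53/40, 33/25)
obs 9: x=-6 → posterior Normal(133/222, 44/37)
obs 10: x=-1/2 → posterior Normal(1/2, 66/61)
obs 11: x=3 → posterior Normal(94/133, 132/133)
obs 12: x=-10 → posterior Normal(-1/9, 11/12)
obs 13: x=-5/4 → posterior Normal(-119/620, 132/155)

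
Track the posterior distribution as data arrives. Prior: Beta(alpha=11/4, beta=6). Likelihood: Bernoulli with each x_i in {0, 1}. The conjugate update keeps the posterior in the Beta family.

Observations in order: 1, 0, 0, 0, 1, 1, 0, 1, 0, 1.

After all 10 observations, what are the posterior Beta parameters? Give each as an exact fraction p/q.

obs 1: x=1 → posterior Beta(15/4, 6)
obs 2: x=0 → posterior Beta(15/4, 7)
obs 3: x=0 → posterior Beta(15/4, 8)
obs 4: x=0 → posterior Beta(15/4, 9)
obs 5: x=1 → posterior Beta(19/4, 9)
obs 6: x=1 → posterior Beta(23/4, 9)
obs 7: x=0 → posterior Beta(23/4, 10)
obs 8: x=1 → posterior Beta(27/4, 10)
obs 9: x=0 → posterior Beta(27/4, 11)
obs 10: x=1 → posterior Beta(31/4, 11)

alpha=31/4, beta=11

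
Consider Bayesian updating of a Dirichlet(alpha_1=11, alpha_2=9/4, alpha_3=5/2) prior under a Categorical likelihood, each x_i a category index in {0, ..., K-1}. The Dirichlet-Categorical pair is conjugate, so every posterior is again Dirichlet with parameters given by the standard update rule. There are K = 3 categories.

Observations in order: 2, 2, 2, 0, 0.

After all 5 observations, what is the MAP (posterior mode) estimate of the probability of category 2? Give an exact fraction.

18/71

obs 1: x=2 → posterior Dirichlet(11, 9/4, 7/2)
obs 2: x=2 → posterior Dirichlet(11, 9/4, 9/2)
obs 3: x=2 → posterior Dirichlet(11, 9/4, 11/2)
obs 4: x=0 → posterior Dirichlet(12, 9/4, 11/2)
obs 5: x=0 → posterior Dirichlet(13, 9/4, 11/2)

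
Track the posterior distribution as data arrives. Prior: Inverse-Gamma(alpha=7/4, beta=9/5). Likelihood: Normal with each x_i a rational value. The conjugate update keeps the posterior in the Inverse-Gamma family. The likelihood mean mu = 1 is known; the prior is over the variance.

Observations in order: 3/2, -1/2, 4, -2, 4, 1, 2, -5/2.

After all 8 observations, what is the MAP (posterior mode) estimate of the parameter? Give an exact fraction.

103/30

obs 1: x=3/2 → posterior Inverse-Gamma(9/4, 77/40)
obs 2: x=-1/2 → posterior Inverse-Gamma(11/4, 61/20)
obs 3: x=4 → posterior Inverse-Gamma(13/4, 151/20)
obs 4: x=-2 → posterior Inverse-Gamma(15/4, 241/20)
obs 5: x=4 → posterior Inverse-Gamma(17/4, 331/20)
obs 6: x=1 → posterior Inverse-Gamma(19/4, 331/20)
obs 7: x=2 → posterior Inverse-Gamma(21/4, 341/20)
obs 8: x=-5/2 → posterior Inverse-Gamma(23/4, 927/40)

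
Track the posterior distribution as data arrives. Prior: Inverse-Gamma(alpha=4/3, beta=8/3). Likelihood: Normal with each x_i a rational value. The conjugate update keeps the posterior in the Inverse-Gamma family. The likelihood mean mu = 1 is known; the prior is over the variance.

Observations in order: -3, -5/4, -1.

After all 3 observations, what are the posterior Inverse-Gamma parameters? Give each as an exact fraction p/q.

obs 1: x=-3 → posterior Inverse-Gamma(11/6, 32/3)
obs 2: x=-5/4 → posterior Inverse-Gamma(7/3, 1267/96)
obs 3: x=-1 → posterior Inverse-Gamma(17/6, 1459/96)

alpha=17/6, beta=1459/96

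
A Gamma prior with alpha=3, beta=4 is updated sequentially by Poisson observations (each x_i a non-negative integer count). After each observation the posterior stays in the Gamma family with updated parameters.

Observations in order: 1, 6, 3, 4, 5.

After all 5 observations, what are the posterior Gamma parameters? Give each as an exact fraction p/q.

obs 1: x=1 → posterior Gamma(4, 5)
obs 2: x=6 → posterior Gamma(10, 6)
obs 3: x=3 → posterior Gamma(13, 7)
obs 4: x=4 → posterior Gamma(17, 8)
obs 5: x=5 → posterior Gamma(22, 9)

alpha=22, beta=9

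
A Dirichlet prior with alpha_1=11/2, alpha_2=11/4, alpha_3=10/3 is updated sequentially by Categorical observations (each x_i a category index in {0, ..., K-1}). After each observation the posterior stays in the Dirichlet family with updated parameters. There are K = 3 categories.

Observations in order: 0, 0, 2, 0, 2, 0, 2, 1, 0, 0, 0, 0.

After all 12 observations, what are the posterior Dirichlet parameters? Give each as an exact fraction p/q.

obs 1: x=0 → posterior Dirichlet(13/2, 11/4, 10/3)
obs 2: x=0 → posterior Dirichlet(15/2, 11/4, 10/3)
obs 3: x=2 → posterior Dirichlet(15/2, 11/4, 13/3)
obs 4: x=0 → posterior Dirichlet(17/2, 11/4, 13/3)
obs 5: x=2 → posterior Dirichlet(17/2, 11/4, 16/3)
obs 6: x=0 → posterior Dirichlet(19/2, 11/4, 16/3)
obs 7: x=2 → posterior Dirichlet(19/2, 11/4, 19/3)
obs 8: x=1 → posterior Dirichlet(19/2, 15/4, 19/3)
obs 9: x=0 → posterior Dirichlet(21/2, 15/4, 19/3)
obs 10: x=0 → posterior Dirichlet(23/2, 15/4, 19/3)
obs 11: x=0 → posterior Dirichlet(25/2, 15/4, 19/3)
obs 12: x=0 → posterior Dirichlet(27/2, 15/4, 19/3)

alpha_1=27/2, alpha_2=15/4, alpha_3=19/3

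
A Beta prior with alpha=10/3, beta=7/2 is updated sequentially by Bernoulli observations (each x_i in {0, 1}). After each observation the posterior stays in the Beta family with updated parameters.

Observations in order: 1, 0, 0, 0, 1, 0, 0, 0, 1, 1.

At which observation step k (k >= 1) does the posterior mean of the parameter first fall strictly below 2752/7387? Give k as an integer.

obs 1: x=1 → posterior Beta(13/3, 7/2)
obs 2: x=0 → posterior Beta(13/3, 9/2)
obs 3: x=0 → posterior Beta(13/3, 11/2)
obs 4: x=0 → posterior Beta(13/3, 13/2)
obs 5: x=1 → posterior Beta(16/3, 13/2)
obs 6: x=0 → posterior Beta(16/3, 15/2)
obs 7: x=0 → posterior Beta(16/3, 17/2)
obs 8: x=0 → posterior Beta(16/3, 19/2)
obs 9: x=1 → posterior Beta(19/3, 19/2)
obs 10: x=1 → posterior Beta(22/3, 19/2)

k = 8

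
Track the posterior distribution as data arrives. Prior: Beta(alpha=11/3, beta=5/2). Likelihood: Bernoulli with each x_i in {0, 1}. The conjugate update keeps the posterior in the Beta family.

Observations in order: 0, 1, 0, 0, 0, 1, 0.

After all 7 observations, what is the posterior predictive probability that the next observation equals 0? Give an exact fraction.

obs 1: x=0 → posterior Beta(11/3, 7/2)
obs 2: x=1 → posterior Beta(14/3, 7/2)
obs 3: x=0 → posterior Beta(14/3, 9/2)
obs 4: x=0 → posterior Beta(14/3, 11/2)
obs 5: x=0 → posterior Beta(14/3, 13/2)
obs 6: x=1 → posterior Beta(17/3, 13/2)
obs 7: x=0 → posterior Beta(17/3, 15/2)

45/79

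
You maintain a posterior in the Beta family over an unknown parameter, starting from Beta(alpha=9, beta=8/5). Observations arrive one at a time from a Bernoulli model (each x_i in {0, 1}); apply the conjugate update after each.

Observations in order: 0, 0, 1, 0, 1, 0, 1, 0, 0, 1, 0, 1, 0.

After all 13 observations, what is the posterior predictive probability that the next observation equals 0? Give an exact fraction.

24/59

obs 1: x=0 → posterior Beta(9, 13/5)
obs 2: x=0 → posterior Beta(9, 18/5)
obs 3: x=1 → posterior Beta(10, 18/5)
obs 4: x=0 → posterior Beta(10, 23/5)
obs 5: x=1 → posterior Beta(11, 23/5)
obs 6: x=0 → posterior Beta(11, 28/5)
obs 7: x=1 → posterior Beta(12, 28/5)
obs 8: x=0 → posterior Beta(12, 33/5)
obs 9: x=0 → posterior Beta(12, 38/5)
obs 10: x=1 → posterior Beta(13, 38/5)
obs 11: x=0 → posterior Beta(13, 43/5)
obs 12: x=1 → posterior Beta(14, 43/5)
obs 13: x=0 → posterior Beta(14, 48/5)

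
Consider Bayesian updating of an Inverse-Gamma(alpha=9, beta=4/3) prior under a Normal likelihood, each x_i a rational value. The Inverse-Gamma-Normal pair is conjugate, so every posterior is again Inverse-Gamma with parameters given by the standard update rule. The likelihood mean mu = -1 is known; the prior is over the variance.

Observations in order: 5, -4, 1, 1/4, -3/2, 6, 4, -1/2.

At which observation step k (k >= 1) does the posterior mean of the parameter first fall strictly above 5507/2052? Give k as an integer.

obs 1: x=5 → posterior Inverse-Gamma(19/2, 58/3)
obs 2: x=-4 → posterior Inverse-Gamma(10, 143/6)
obs 3: x=1 → posterior Inverse-Gamma(21/2, 155/6)
obs 4: x=1/4 → posterior Inverse-Gamma(11, 2555/96)
obs 5: x=-3/2 → posterior Inverse-Gamma(23/2, 2567/96)
obs 6: x=6 → posterior Inverse-Gamma(12, 4919/96)
obs 7: x=4 → posterior Inverse-Gamma(25/2, 6119/96)
obs 8: x=-1/2 → posterior Inverse-Gamma(13, 6131/96)

k = 3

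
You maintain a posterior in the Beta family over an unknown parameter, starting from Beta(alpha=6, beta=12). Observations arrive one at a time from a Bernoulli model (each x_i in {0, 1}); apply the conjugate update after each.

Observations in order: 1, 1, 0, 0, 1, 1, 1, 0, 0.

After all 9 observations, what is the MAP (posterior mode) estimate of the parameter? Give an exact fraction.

2/5

obs 1: x=1 → posterior Beta(7, 12)
obs 2: x=1 → posterior Beta(8, 12)
obs 3: x=0 → posterior Beta(8, 13)
obs 4: x=0 → posterior Beta(8, 14)
obs 5: x=1 → posterior Beta(9, 14)
obs 6: x=1 → posterior Beta(10, 14)
obs 7: x=1 → posterior Beta(11, 14)
obs 8: x=0 → posterior Beta(11, 15)
obs 9: x=0 → posterior Beta(11, 16)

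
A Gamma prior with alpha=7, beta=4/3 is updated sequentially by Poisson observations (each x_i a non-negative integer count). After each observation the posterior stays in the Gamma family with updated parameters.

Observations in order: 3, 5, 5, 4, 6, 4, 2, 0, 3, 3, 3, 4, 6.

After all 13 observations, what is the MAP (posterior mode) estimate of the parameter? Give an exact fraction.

obs 1: x=3 → posterior Gamma(10, 7/3)
obs 2: x=5 → posterior Gamma(15, 10/3)
obs 3: x=5 → posterior Gamma(20, 13/3)
obs 4: x=4 → posterior Gamma(24, 16/3)
obs 5: x=6 → posterior Gamma(30, 19/3)
obs 6: x=4 → posterior Gamma(34, 22/3)
obs 7: x=2 → posterior Gamma(36, 25/3)
obs 8: x=0 → posterior Gamma(36, 28/3)
obs 9: x=3 → posterior Gamma(39, 31/3)
obs 10: x=3 → posterior Gamma(42, 34/3)
obs 11: x=3 → posterior Gamma(45, 37/3)
obs 12: x=4 → posterior Gamma(49, 40/3)
obs 13: x=6 → posterior Gamma(55, 43/3)

162/43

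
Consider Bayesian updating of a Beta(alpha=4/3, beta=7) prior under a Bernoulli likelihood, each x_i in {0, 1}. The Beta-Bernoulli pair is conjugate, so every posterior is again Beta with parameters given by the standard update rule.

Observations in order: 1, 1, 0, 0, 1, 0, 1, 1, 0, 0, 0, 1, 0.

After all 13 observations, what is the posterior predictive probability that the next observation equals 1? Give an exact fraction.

11/32

obs 1: x=1 → posterior Beta(7/3, 7)
obs 2: x=1 → posterior Beta(10/3, 7)
obs 3: x=0 → posterior Beta(10/3, 8)
obs 4: x=0 → posterior Beta(10/3, 9)
obs 5: x=1 → posterior Beta(13/3, 9)
obs 6: x=0 → posterior Beta(13/3, 10)
obs 7: x=1 → posterior Beta(16/3, 10)
obs 8: x=1 → posterior Beta(19/3, 10)
obs 9: x=0 → posterior Beta(19/3, 11)
obs 10: x=0 → posterior Beta(19/3, 12)
obs 11: x=0 → posterior Beta(19/3, 13)
obs 12: x=1 → posterior Beta(22/3, 13)
obs 13: x=0 → posterior Beta(22/3, 14)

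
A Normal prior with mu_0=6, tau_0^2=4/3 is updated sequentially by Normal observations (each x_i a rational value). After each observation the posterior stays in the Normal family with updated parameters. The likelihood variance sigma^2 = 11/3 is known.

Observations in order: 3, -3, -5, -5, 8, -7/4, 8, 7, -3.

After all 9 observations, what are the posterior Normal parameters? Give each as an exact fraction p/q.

mu_0=99/47, tau_0^2=44/141

obs 1: x=3 → posterior Normal(26/5, 44/45)
obs 2: x=-3 → posterior Normal(66/19, 44/57)
obs 3: x=-5 → posterior Normal(2, 44/69)
obs 4: x=-5 → posterior Normal(26/27, 44/81)
obs 5: x=8 → posterior Normal(58/31, 44/93)
obs 6: x=-7/4 → posterior Normal(51/35, 44/105)
obs 7: x=8 → posterior Normal(83/39, 44/117)
obs 8: x=7 → posterior Normal(111/43, 44/129)
obs 9: x=-3 → posterior Normal(99/47, 44/141)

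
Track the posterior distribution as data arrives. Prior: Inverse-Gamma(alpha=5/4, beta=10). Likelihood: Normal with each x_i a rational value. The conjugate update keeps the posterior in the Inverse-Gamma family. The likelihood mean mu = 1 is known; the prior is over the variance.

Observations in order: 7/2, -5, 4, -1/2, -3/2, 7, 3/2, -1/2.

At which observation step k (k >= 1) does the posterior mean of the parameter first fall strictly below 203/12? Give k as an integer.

k = 4

obs 1: x=7/2 → posterior Inverse-Gamma(7/4, 105/8)
obs 2: x=-5 → posterior Inverse-Gamma(9/4, 249/8)
obs 3: x=4 → posterior Inverse-Gamma(11/4, 285/8)
obs 4: x=-1/2 → posterior Inverse-Gamma(13/4, 147/4)
obs 5: x=-3/2 → posterior Inverse-Gamma(15/4, 319/8)
obs 6: x=7 → posterior Inverse-Gamma(17/4, 463/8)
obs 7: x=3/2 → posterior Inverse-Gamma(19/4, 58)
obs 8: x=-1/2 → posterior Inverse-Gamma(21/4, 473/8)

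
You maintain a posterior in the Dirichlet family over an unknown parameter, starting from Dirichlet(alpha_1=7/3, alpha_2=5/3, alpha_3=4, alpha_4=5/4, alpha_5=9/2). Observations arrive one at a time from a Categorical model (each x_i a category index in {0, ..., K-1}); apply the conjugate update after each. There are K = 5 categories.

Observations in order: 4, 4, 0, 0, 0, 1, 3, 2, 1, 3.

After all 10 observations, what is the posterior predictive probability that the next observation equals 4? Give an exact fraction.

26/95

obs 1: x=4 → posterior Dirichlet(7/3, 5/3, 4, 5/4, 11/2)
obs 2: x=4 → posterior Dirichlet(7/3, 5/3, 4, 5/4, 13/2)
obs 3: x=0 → posterior Dirichlet(10/3, 5/3, 4, 5/4, 13/2)
obs 4: x=0 → posterior Dirichlet(13/3, 5/3, 4, 5/4, 13/2)
obs 5: x=0 → posterior Dirichlet(16/3, 5/3, 4, 5/4, 13/2)
obs 6: x=1 → posterior Dirichlet(16/3, 8/3, 4, 5/4, 13/2)
obs 7: x=3 → posterior Dirichlet(16/3, 8/3, 4, 9/4, 13/2)
obs 8: x=2 → posterior Dirichlet(16/3, 8/3, 5, 9/4, 13/2)
obs 9: x=1 → posterior Dirichlet(16/3, 11/3, 5, 9/4, 13/2)
obs 10: x=3 → posterior Dirichlet(16/3, 11/3, 5, 13/4, 13/2)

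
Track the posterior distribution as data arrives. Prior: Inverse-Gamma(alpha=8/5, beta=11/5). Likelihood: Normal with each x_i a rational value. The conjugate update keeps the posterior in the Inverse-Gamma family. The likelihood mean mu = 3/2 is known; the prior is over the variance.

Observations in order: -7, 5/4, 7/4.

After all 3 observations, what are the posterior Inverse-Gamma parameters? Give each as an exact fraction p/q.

alpha=31/10, beta=3071/80

obs 1: x=-7 → posterior Inverse-Gamma(21/10, 1533/40)
obs 2: x=5/4 → posterior Inverse-Gamma(13/5, 6137/160)
obs 3: x=7/4 → posterior Inverse-Gamma(31/10, 3071/80)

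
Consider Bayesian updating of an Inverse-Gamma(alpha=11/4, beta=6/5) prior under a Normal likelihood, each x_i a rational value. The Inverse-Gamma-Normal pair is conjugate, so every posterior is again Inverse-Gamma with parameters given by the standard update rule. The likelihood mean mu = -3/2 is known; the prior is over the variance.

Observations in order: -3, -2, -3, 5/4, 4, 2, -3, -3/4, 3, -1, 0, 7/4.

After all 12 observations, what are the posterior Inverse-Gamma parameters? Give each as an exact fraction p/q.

obs 1: x=-3 → posterior Inverse-Gamma(13/4, 93/40)
obs 2: x=-2 → posterior Inverse-Gamma(15/4, 49/20)
obs 3: x=-3 → posterior Inverse-Gamma(17/4, 143/40)
obs 4: x=5/4 → posterior Inverse-Gamma(19/4, 1177/160)
obs 5: x=4 → posterior Inverse-Gamma(21/4, 3597/160)
obs 6: x=2 → posterior Inverse-Gamma(23/4, 4577/160)
obs 7: x=-3 → posterior Inverse-Gamma(25/4, 4757/160)
obs 8: x=-3/4 → posterior Inverse-Gamma(27/4, 2401/80)
obs 9: x=3 → posterior Inverse-Gamma(29/4, 3211/80)
obs 10: x=-1 → posterior Inverse-Gamma(31/4, 3221/80)
obs 11: x=0 → posterior Inverse-Gamma(33/4, 3311/80)
obs 12: x=7/4 → posterior Inverse-Gamma(35/4, 7467/160)

alpha=35/4, beta=7467/160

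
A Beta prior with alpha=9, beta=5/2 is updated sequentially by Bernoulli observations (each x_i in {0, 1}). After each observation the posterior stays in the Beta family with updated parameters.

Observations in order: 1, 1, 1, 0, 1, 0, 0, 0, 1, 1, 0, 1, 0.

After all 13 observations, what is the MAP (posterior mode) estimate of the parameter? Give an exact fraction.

obs 1: x=1 → posterior Beta(10, 5/2)
obs 2: x=1 → posterior Beta(11, 5/2)
obs 3: x=1 → posterior Beta(12, 5/2)
obs 4: x=0 → posterior Beta(12, 7/2)
obs 5: x=1 → posterior Beta(13, 7/2)
obs 6: x=0 → posterior Beta(13, 9/2)
obs 7: x=0 → posterior Beta(13, 11/2)
obs 8: x=0 → posterior Beta(13, 13/2)
obs 9: x=1 → posterior Beta(14, 13/2)
obs 10: x=1 → posterior Beta(15, 13/2)
obs 11: x=0 → posterior Beta(15, 15/2)
obs 12: x=1 → posterior Beta(16, 15/2)
obs 13: x=0 → posterior Beta(16, 17/2)

2/3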